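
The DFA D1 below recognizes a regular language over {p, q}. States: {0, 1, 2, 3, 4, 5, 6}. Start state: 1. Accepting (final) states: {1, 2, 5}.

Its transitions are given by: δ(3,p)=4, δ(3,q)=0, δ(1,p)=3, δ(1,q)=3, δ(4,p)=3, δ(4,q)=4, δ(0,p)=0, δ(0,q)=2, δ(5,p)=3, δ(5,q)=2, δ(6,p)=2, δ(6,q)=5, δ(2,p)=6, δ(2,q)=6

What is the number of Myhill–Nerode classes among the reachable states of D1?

P0 = {1,2,5} | {0,3,4,6}.
Refine {1,2,5} on symbol q: members go to different blocks, giving {1,2} and {5}.
On input p, block {0,3,4,6} splits into {0,3,4} and {6}.
Refine {1,2} on symbol p: members go to different blocks, giving {1} and {2}.
Split {0,3,4} by δ(·,q) → {3,4} and {0}.
On input q, block {3,4} splits into {3} and {4}.
The partition is now stable with 7 blocks: {1} | {3} | {5} | {6} | {2} | {0} | {4}.

7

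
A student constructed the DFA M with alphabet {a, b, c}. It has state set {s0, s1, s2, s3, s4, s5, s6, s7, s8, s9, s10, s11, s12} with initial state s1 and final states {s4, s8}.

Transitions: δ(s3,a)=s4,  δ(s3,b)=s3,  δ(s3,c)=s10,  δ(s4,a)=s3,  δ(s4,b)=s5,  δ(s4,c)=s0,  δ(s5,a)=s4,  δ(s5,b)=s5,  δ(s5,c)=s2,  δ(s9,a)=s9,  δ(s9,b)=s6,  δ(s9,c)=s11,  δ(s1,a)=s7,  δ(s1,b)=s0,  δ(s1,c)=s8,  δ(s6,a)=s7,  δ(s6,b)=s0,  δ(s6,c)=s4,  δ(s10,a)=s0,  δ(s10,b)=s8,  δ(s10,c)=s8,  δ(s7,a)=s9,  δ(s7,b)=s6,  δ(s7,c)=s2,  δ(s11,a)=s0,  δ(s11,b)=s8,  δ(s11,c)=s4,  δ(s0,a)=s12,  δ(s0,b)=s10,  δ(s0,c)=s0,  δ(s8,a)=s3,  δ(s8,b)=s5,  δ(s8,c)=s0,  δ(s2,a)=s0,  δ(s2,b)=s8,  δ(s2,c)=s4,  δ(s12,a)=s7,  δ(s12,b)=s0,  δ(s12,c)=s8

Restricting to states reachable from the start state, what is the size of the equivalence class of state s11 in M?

Start with accepting vs non-accepting: {s4,s8} | {s0,s1,s2,s3,s5,s6,s7,s9,s10,s11,s12}.
Refine {s0,s1,s2,s3,s5,s6,s7,s9,s10,s11,s12} on symbol a: members go to different blocks, giving {s0,s1,s2,s6,s7,s9,s10,s11,s12} and {s3,s5}.
On input b, block {s0,s1,s2,s6,s7,s9,s10,s11,s12} splits into {s0,s1,s6,s7,s9,s12} and {s2,s10,s11}.
Split {s0,s1,s6,s7,s9,s12} by δ(·,b) → {s1,s6,s7,s9,s12} and {s0}.
Refine {s1,s6,s7,s9,s12} on symbol b: members go to different blocks, giving {s1,s6,s12} and {s7,s9}.
No further refinement is possible. Final partition (6 blocks): {s4,s8} | {s1,s6,s12} | {s3,s5} | {s2,s10,s11} | {s0} | {s7,s9}.
State s11 belongs to the block {s2,s10,s11}, which has 3 states.

3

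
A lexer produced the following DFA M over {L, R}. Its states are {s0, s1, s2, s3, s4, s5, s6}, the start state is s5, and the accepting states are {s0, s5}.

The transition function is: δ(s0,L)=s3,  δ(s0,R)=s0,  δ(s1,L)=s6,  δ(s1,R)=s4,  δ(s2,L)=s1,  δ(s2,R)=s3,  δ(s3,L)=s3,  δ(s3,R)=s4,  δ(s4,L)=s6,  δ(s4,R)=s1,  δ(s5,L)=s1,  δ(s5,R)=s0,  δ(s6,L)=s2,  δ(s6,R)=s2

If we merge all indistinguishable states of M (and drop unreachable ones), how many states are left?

Initial partition by acceptance: {s0,s5} | {s1,s2,s3,s4,s6}.
The partition is now stable with 2 blocks: {s0,s5} | {s1,s2,s3,s4,s6}.

2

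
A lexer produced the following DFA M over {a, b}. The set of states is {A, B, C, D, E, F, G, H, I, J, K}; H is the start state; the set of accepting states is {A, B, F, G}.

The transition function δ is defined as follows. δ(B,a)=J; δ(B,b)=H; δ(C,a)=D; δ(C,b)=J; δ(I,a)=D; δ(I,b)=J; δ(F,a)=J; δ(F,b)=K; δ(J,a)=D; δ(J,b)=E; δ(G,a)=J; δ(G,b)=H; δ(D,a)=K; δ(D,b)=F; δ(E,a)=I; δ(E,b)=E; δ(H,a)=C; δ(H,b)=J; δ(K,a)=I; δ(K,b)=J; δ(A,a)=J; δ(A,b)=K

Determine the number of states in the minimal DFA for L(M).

6

States {A,B,G} cannot be reached from the start state, so discard them.
P0 = {F} | {C,D,E,H,I,J,K}.
Split {C,D,E,H,I,J,K} by δ(·,b) → {C,E,H,I,J,K} and {D}.
On input a, block {C,E,H,I,J,K} splits into {C,I,J} and {E,H,K}.
Split {C,I,J} by δ(·,b) → {C,I} and {J}.
Refine {E,H,K} on symbol b: members go to different blocks, giving {H,K} and {E}.
The partition is now stable with 6 blocks: {F} | {C,I} | {D} | {H,K} | {J} | {E}.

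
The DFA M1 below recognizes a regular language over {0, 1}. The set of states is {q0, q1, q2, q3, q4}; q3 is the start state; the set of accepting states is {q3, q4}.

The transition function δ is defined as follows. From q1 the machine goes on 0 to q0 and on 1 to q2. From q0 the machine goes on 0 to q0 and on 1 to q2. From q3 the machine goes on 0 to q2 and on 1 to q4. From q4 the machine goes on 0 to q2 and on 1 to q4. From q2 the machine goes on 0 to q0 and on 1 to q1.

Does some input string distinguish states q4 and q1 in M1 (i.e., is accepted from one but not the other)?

Initial partition by acceptance: {q3,q4} | {q0,q1,q2}.
Stable partition: {q3,q4} | {q0,q1,q2} — 2 equivalence classes.
q4 and q1 end up in different blocks, so they are distinguishable. For instance, the string 'ε' is accepted from only q4.

Yes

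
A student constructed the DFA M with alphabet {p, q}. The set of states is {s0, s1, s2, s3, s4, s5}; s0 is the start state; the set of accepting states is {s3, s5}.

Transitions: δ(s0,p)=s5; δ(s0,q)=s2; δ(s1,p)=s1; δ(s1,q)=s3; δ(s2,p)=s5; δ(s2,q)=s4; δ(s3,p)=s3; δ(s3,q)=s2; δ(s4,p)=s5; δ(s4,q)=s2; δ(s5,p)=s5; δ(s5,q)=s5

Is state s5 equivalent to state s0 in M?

Reachable states from the start: {s0,s2,s4,s5}. Unreachable: {s1,s3} — drop them.
Start with accepting vs non-accepting: {s5} | {s0,s2,s4}.
No further refinement is possible. Final partition (2 blocks): {s5} | {s0,s2,s4}.
s5 and s0 end up in different blocks, so they are distinguishable. For instance, the string 'ε' is accepted from only s5.

No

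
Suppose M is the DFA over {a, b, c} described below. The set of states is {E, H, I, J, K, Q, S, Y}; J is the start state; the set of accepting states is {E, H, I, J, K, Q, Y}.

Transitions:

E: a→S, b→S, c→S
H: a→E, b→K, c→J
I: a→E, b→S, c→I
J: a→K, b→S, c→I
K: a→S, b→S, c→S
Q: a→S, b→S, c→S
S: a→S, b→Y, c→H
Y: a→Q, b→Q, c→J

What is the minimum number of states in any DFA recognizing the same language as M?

4

All states are reachable from the start state.
P0 = {E,H,I,J,K,Q,Y} | {S}.
Split {E,H,I,J,K,Q,Y} by δ(·,a) → {H,I,J,Y} and {E,K,Q}.
On input b, block {H,I,J,Y} splits into {I,J} and {H,Y}.
The partition is now stable with 4 blocks: {I,J} | {S} | {E,K,Q} | {H,Y}.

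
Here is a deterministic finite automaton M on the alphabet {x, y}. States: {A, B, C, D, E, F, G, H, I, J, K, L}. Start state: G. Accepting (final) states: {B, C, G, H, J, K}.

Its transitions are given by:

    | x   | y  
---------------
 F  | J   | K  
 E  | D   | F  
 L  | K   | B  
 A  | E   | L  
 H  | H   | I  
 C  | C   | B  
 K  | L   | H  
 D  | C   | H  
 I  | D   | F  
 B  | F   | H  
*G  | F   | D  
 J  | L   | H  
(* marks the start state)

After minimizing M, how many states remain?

7

States {A,E} cannot be reached from the start state, so discard them.
Initial partition by acceptance: {B,C,G,H,J,K} | {D,F,I,L}.
Refine {B,C,G,H,J,K} on symbol x: members go to different blocks, giving {B,G,J,K} and {C,H}.
On input y, block {B,G,J,K} splits into {B,J,K} and {G}.
On input x, block {D,F,I,L} splits into {F,L} and {D} and {I}.
Refine {C,H} on symbol y: members go to different blocks, giving {C} and {H}.
Stable partition: {B,J,K} | {F,L} | {C} | {G} | {D} | {I} | {H} — 7 equivalence classes.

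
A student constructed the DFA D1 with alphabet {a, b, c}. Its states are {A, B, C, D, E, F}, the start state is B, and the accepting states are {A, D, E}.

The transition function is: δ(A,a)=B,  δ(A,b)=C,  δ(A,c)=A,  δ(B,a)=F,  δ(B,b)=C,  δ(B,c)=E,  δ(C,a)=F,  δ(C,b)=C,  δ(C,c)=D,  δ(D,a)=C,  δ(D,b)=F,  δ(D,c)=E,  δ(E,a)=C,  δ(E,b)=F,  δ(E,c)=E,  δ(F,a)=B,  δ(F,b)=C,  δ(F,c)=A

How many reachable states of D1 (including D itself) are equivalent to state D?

3

All states are reachable from the start state.
Start with accepting vs non-accepting: {A,D,E} | {B,C,F}.
No further refinement is possible. Final partition (2 blocks): {A,D,E} | {B,C,F}.
State D belongs to the block {A,D,E}, which has 3 states.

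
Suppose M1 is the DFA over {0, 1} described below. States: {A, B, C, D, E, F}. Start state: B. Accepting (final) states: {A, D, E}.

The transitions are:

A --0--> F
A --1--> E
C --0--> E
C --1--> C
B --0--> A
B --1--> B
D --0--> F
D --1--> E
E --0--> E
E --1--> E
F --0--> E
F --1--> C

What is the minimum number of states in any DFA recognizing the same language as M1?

First remove the unreachable states {D}; 5 states remain.
Start with accepting vs non-accepting: {A,E} | {B,C,F}.
Refine {A,E} on symbol 0: members go to different blocks, giving {A} and {E}.
Split {B,C,F} by δ(·,0) → {C,F} and {B}.
No further refinement is possible. Final partition (4 blocks): {A} | {C,F} | {E} | {B}.

4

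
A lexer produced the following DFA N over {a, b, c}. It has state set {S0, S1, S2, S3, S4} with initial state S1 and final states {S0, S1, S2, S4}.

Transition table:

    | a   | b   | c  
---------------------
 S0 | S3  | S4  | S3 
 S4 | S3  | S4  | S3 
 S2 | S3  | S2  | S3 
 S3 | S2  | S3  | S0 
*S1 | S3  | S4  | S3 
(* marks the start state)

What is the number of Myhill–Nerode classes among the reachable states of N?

2

All states are reachable from the start state.
Start with accepting vs non-accepting: {S0,S1,S2,S4} | {S3}.
The partition is now stable with 2 blocks: {S0,S1,S2,S4} | {S3}.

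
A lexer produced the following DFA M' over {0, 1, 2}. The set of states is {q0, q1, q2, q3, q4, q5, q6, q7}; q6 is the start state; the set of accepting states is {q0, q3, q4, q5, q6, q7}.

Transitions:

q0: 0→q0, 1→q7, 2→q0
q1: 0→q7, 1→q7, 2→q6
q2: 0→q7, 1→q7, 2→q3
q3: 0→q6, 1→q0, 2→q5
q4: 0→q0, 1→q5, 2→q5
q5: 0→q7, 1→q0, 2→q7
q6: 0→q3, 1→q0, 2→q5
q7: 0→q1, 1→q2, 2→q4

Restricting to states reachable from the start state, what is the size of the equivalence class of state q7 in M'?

P0 = {q0,q3,q4,q5,q6,q7} | {q1,q2}.
Split {q0,q3,q4,q5,q6,q7} by δ(·,0) → {q0,q3,q4,q5,q6} and {q7}.
Split {q0,q3,q4,q5,q6} by δ(·,0) → {q0,q3,q4,q6} and {q5}.
Refine {q0,q3,q4,q6} on symbol 1: members go to different blocks, giving {q3,q6} and {q0} and {q4}.
No further refinement is possible. Final partition (6 blocks): {q3,q6} | {q1,q2} | {q7} | {q5} | {q0} | {q4}.
The equivalence class containing q7 is {q7}, of size 1.

1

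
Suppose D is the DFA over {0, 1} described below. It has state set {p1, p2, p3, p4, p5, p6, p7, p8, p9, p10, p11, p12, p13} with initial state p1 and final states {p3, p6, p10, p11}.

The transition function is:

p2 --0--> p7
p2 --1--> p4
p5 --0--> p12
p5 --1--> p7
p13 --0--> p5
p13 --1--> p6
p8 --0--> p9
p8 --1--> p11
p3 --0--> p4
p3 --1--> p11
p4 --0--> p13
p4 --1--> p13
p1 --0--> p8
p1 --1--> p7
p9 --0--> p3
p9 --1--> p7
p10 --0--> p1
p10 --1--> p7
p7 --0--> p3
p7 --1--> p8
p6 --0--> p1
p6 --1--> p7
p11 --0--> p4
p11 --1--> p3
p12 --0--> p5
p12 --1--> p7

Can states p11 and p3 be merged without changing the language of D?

First remove the unreachable states {p2,p10}; 11 states remain.
Start with accepting vs non-accepting: {p3,p6,p11} | {p1,p4,p5,p7,p8,p9,p12,p13}.
Split {p3,p6,p11} by δ(·,1) → {p3,p11} and {p6}.
Split {p1,p4,p5,p7,p8,p9,p12,p13} by δ(·,0) → {p1,p4,p5,p8,p12,p13} and {p7,p9}.
Refine {p1,p4,p5,p8,p12,p13} on symbol 0: members go to different blocks, giving {p1,p4,p5,p12,p13} and {p8}.
Split {p1,p4,p5,p12,p13} by δ(·,0) → {p4,p5,p12,p13} and {p1}.
On input 1, block {p4,p5,p12,p13} splits into {p5,p12} and {p4} and {p13}.
Refine {p7,p9} on symbol 1: members go to different blocks, giving {p7} and {p9}.
No further refinement is possible. Final partition (9 blocks): {p3,p11} | {p5,p12} | {p6} | {p7} | {p8} | {p1} | {p4} | {p13} | {p9}.
p11 and p3 lie in the same block of the stable partition, so they are equivalent — no string distinguishes them.

Yes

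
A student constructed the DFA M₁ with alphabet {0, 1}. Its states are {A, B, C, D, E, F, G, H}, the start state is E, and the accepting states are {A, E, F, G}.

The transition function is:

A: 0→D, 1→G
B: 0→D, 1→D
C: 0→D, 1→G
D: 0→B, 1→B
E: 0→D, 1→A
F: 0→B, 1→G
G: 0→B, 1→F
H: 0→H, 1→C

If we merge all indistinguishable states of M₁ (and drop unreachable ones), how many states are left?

First remove the unreachable states {C,H}; 6 states remain.
P0 = {A,E,F,G} | {B,D}.
No further refinement is possible. Final partition (2 blocks): {A,E,F,G} | {B,D}.

2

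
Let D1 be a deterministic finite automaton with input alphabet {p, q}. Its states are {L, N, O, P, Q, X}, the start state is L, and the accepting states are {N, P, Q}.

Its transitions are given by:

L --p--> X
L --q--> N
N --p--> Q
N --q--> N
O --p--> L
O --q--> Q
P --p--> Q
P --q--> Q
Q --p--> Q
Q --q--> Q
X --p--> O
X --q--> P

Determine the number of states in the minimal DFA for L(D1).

Every state is reachable, so we keep all 6.
Initial partition by acceptance: {N,P,Q} | {L,O,X}.
The partition is now stable with 2 blocks: {N,P,Q} | {L,O,X}.

2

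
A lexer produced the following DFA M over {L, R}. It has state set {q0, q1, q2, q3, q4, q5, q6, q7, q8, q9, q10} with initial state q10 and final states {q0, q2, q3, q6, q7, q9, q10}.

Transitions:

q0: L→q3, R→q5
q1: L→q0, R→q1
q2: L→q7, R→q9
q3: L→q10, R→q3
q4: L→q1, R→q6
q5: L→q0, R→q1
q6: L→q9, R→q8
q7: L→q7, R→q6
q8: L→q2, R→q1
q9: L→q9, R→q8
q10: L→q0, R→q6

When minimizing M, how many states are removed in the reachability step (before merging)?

Starting at q10 and following transitions, the reachable set is {q0, q1, q2, q3, q5, q6, q7, q8, q9, q10}. That leaves q4 unreachable — 1 in total.

1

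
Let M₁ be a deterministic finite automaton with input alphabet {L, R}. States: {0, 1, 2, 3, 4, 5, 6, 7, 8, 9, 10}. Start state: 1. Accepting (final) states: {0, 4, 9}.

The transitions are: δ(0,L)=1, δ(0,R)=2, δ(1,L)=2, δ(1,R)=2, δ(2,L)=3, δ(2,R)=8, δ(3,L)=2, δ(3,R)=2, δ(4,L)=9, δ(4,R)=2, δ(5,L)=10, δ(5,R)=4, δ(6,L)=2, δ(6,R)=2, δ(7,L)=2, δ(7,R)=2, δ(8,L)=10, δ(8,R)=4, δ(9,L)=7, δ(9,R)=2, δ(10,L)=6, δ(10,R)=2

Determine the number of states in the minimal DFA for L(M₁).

6

First remove the unreachable states {0,5}; 9 states remain.
Initial partition by acceptance: {4,9} | {1,2,3,6,7,8,10}.
Split {4,9} by δ(·,L) → {4} and {9}.
On input R, block {1,2,3,6,7,8,10} splits into {1,2,3,6,7,10} and {8}.
On input R, block {1,2,3,6,7,10} splits into {1,3,6,7,10} and {2}.
Split {1,3,6,7,10} by δ(·,L) → {1,3,6,7} and {10}.
The partition is now stable with 6 blocks: {4} | {1,3,6,7} | {9} | {8} | {2} | {10}.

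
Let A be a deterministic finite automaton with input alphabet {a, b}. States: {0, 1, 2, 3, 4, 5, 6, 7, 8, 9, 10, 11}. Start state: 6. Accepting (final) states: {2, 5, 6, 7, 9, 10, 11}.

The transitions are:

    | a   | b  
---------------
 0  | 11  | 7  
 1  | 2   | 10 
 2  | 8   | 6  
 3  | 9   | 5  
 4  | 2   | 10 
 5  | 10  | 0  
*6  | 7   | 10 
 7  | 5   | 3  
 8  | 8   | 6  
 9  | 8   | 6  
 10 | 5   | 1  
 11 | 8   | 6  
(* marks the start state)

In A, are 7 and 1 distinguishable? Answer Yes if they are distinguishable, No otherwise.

Yes

Reachable states from the start: {0,1,2,3,5,6,7,8,9,10,11}. Unreachable: {4} — drop them.
Initial partition by acceptance: {2,5,6,7,9,10,11} | {0,1,3,8}.
Refine {2,5,6,7,9,10,11} on symbol a: members go to different blocks, giving {5,6,7,10} and {2,9,11}.
On input b, block {5,6,7,10} splits into {5,7,10} and {6}.
Split {0,1,3,8} by δ(·,a) → {0,1,3} and {8}.
No further refinement is possible. Final partition (5 blocks): {5,7,10} | {0,1,3} | {2,9,11} | {6} | {8}.
7 and 1 end up in different blocks, so they are distinguishable. For instance, the string 'ε' is accepted from only 7.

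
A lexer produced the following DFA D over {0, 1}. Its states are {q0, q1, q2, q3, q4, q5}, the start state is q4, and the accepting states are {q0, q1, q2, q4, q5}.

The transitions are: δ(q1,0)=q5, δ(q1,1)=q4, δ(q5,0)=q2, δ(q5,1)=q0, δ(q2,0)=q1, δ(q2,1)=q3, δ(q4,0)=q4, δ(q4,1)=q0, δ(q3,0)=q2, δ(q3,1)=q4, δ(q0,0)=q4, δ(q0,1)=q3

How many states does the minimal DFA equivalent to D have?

6

Start with accepting vs non-accepting: {q0,q1,q2,q4,q5} | {q3}.
Split {q0,q1,q2,q4,q5} by δ(·,1) → {q1,q4,q5} and {q0,q2}.
Refine {q1,q4,q5} on symbol 0: members go to different blocks, giving {q1,q4} and {q5}.
On input 0, block {q1,q4} splits into {q1} and {q4}.
Split {q0,q2} by δ(·,0) → {q0} and {q2}.
No further refinement is possible. Final partition (6 blocks): {q1} | {q3} | {q0} | {q5} | {q4} | {q2}.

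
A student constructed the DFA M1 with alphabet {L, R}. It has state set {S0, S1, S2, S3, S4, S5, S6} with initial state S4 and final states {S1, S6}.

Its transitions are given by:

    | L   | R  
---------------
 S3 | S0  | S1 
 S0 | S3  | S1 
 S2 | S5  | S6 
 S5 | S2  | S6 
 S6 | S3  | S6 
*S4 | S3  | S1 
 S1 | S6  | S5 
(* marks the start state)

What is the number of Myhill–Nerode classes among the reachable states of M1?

4

All states are reachable from the start state.
P0 = {S1,S6} | {S0,S2,S3,S4,S5}.
On input L, block {S1,S6} splits into {S1} and {S6}.
On input R, block {S0,S2,S3,S4,S5} splits into {S0,S3,S4} and {S2,S5}.
No further refinement is possible. Final partition (4 blocks): {S1} | {S0,S3,S4} | {S6} | {S2,S5}.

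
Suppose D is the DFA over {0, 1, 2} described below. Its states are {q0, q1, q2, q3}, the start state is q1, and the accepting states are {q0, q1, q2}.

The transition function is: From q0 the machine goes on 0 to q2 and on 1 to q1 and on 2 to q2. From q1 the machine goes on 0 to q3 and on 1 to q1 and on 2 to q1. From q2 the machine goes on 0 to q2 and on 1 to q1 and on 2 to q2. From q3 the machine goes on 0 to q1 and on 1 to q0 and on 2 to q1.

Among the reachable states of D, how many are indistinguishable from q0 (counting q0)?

2

Every state is reachable, so we keep all 4.
P0 = {q0,q1,q2} | {q3}.
On input 0, block {q0,q1,q2} splits into {q0,q2} and {q1}.
Stable partition: {q0,q2} | {q3} | {q1} — 3 equivalence classes.
State q0 belongs to the block {q0,q2}, which has 2 states.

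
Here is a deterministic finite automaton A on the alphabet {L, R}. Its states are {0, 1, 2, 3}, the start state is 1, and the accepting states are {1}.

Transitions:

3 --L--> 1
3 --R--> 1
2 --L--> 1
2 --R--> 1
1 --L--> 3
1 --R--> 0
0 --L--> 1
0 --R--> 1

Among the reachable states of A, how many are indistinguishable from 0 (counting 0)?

Reachable states from the start: {0,1,3}. Unreachable: {2} — drop them.
Start with accepting vs non-accepting: {1} | {0,3}.
The partition is now stable with 2 blocks: {1} | {0,3}.
The equivalence class containing 0 is {0,3}, of size 2.

2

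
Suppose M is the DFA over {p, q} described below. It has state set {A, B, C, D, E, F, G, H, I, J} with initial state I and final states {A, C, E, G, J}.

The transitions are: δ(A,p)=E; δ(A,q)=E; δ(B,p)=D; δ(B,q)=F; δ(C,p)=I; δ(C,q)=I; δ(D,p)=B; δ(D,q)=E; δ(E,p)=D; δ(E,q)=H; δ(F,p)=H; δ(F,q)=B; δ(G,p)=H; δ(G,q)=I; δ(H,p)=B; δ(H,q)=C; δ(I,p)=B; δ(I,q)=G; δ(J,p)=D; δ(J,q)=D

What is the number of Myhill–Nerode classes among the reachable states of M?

First remove the unreachable states {A,J}; 8 states remain.
Start with accepting vs non-accepting: {C,E,G} | {B,D,F,H,I}.
Split {B,D,F,H,I} by δ(·,q) → {D,H,I} and {B,F}.
The partition is now stable with 3 blocks: {C,E,G} | {D,H,I} | {B,F}.

3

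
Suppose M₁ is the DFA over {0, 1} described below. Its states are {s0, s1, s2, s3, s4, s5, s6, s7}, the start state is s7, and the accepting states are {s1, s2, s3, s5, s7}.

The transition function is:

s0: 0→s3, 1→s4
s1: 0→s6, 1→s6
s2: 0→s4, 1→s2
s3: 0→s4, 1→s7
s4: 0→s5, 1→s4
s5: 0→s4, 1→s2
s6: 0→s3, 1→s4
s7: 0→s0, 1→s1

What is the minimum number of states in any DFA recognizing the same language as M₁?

6

P0 = {s1,s2,s3,s5,s7} | {s0,s4,s6}.
On input 1, block {s1,s2,s3,s5,s7} splits into {s2,s3,s5,s7} and {s1}.
Refine {s2,s3,s5,s7} on symbol 1: members go to different blocks, giving {s2,s3,s5} and {s7}.
Split {s2,s3,s5} by δ(·,1) → {s2,s5} and {s3}.
On input 0, block {s0,s4,s6} splits into {s0,s6} and {s4}.
The partition is now stable with 6 blocks: {s2,s5} | {s0,s6} | {s1} | {s7} | {s3} | {s4}.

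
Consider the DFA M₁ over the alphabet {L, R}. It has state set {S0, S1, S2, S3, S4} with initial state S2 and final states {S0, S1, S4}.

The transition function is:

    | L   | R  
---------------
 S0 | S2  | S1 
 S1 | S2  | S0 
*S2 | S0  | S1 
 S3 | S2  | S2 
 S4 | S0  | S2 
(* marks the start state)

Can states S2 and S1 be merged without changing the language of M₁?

Reachable states from the start: {S0,S1,S2}. Unreachable: {S3,S4} — drop them.
Initial partition by acceptance: {S0,S1} | {S2}.
Stable partition: {S0,S1} | {S2} — 2 equivalence classes.
S2 and S1 end up in different blocks, so they are distinguishable. For instance, the string 'ε' is accepted from only S1.

No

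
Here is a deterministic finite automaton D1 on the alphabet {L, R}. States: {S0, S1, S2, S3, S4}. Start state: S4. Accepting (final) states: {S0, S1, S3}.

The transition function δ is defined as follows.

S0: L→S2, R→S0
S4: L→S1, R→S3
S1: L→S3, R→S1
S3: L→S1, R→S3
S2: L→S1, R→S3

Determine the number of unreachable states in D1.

BFS from S4 reaches {S1, S3, S4}; the 2 state(s) S0, S2 are never visited.

2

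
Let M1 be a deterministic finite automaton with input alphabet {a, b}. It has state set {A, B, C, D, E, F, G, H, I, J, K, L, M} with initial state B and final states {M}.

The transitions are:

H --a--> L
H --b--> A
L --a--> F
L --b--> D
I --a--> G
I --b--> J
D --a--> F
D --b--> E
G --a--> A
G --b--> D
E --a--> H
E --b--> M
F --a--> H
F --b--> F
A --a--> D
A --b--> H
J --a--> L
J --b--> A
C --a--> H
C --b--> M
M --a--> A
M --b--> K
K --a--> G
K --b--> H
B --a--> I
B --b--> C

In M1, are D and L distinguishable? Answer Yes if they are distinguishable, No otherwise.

Yes

Every state is reachable, so we keep all 13.
P0 = {M} | {A,B,C,D,E,F,G,H,I,J,K,L}.
On input b, block {A,B,C,D,E,F,G,H,I,J,K,L} splits into {A,B,D,F,G,H,I,J,K,L} and {C,E}.
Split {A,B,D,F,G,H,I,J,K,L} by δ(·,b) → {A,F,G,H,I,J,K,L} and {B,D}.
Refine {A,F,G,H,I,J,K,L} on symbol a: members go to different blocks, giving {F,G,H,I,J,K,L} and {A}.
Split {F,G,H,I,J,K,L} by δ(·,a) → {F,H,I,J,K,L} and {G}.
Split {F,H,I,J,K,L} by δ(·,a) → {F,H,J,L} and {I,K}.
Refine {F,H,J,L} on symbol b: members go to different blocks, giving {H,J} and {F} and {L}.
Split {B,D} by δ(·,a) → {B} and {D}.
The partition is now stable with 10 blocks: {M} | {H,J} | {C,E} | {B} | {A} | {G} | {I,K} | {F} | {L} | {D}.
D and L end up in different blocks, so they are distinguishable. For instance, the string 'bb' is accepted from only D.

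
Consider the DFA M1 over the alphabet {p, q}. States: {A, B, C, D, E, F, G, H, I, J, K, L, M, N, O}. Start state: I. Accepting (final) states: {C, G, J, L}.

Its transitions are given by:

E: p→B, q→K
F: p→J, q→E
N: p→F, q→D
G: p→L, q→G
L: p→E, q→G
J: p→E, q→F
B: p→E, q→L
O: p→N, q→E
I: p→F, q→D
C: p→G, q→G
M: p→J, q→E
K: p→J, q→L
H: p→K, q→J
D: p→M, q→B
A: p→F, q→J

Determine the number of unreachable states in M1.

5

Starting at I and following transitions, the reachable set is {B, D, E, F, G, I, J, K, L, M}. That leaves A, C, H, N, O unreachable — 5 in total.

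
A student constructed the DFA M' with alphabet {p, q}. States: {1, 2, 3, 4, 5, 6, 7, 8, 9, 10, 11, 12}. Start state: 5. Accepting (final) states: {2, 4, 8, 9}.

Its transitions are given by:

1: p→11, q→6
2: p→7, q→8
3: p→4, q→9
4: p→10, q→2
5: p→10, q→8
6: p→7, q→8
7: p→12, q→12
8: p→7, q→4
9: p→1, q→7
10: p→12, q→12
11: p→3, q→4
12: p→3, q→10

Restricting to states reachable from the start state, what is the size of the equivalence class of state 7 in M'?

2

All states are reachable from the start state.
Start with accepting vs non-accepting: {2,4,8,9} | {1,3,5,6,7,10,11,12}.
On input q, block {2,4,8,9} splits into {2,4,8} and {9}.
On input p, block {1,3,5,6,7,10,11,12} splits into {1,5,6,7,10,11,12} and {3}.
On input p, block {1,5,6,7,10,11,12} splits into {1,5,6,7,10} and {11,12}.
Split {1,5,6,7,10} by δ(·,p) → {1,7,10} and {5,6}.
Split {1,7,10} by δ(·,q) → {7,10} and {1}.
On input q, block {11,12} splits into {11} and {12}.
No further refinement is possible. Final partition (8 blocks): {2,4,8} | {7,10} | {9} | {3} | {11} | {5,6} | {1} | {12}.
The equivalence class containing 7 is {7,10}, of size 2.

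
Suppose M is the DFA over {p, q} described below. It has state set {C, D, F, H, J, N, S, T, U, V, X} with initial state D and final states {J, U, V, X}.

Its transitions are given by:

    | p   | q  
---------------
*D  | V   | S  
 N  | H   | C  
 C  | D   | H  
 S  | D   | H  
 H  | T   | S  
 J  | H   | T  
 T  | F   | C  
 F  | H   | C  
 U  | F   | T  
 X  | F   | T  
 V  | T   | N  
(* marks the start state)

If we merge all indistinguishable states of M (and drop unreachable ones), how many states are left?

4

States {J,U,X} cannot be reached from the start state, so discard them.
P0 = {V} | {C,D,F,H,N,S,T}.
On input p, block {C,D,F,H,N,S,T} splits into {C,F,H,N,S,T} and {D}.
Split {C,F,H,N,S,T} by δ(·,p) → {F,H,N,T} and {C,S}.
Stable partition: {V} | {F,H,N,T} | {D} | {C,S} — 4 equivalence classes.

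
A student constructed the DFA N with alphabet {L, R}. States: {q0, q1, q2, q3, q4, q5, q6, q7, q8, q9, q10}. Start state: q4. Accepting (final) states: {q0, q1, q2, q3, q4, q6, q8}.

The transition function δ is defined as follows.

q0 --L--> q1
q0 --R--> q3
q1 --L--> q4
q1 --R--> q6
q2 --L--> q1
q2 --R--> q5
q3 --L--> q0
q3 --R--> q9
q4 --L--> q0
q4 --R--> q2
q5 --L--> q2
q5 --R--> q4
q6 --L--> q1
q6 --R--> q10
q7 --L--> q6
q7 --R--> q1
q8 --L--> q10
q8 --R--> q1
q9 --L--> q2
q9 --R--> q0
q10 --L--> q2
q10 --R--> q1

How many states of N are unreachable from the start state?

2

Starting at q4 and following transitions, the reachable set is {q0, q1, q2, q3, q4, q5, q6, q9, q10}. That leaves q7, q8 unreachable — 2 in total.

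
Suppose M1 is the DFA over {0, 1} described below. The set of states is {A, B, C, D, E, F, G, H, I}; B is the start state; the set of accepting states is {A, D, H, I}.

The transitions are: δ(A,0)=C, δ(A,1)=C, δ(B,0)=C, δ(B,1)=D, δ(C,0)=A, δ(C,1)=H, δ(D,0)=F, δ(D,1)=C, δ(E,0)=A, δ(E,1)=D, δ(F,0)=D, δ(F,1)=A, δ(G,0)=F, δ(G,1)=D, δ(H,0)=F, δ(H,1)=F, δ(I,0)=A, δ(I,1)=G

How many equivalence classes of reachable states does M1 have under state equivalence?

3

States {E,G,I} cannot be reached from the start state, so discard them.
Initial partition by acceptance: {A,D,H} | {B,C,F}.
Split {B,C,F} by δ(·,0) → {C,F} and {B}.
No further refinement is possible. Final partition (3 blocks): {A,D,H} | {C,F} | {B}.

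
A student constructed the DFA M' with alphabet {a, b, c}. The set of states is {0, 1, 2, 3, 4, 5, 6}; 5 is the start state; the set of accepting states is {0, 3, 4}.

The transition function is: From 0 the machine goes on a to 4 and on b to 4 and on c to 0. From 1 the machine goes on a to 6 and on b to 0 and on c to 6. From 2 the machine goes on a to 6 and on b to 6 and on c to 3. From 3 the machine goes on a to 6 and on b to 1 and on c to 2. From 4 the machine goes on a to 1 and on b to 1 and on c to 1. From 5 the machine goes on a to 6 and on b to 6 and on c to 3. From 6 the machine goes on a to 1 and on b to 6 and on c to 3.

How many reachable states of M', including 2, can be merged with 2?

Every state is reachable, so we keep all 7.
P0 = {0,3,4} | {1,2,5,6}.
Refine {0,3,4} on symbol a: members go to different blocks, giving {3,4} and {0}.
Refine {1,2,5,6} on symbol b: members go to different blocks, giving {2,5,6} and {1}.
Refine {3,4} on symbol a: members go to different blocks, giving {3} and {4}.
Refine {2,5,6} on symbol a: members go to different blocks, giving {2,5} and {6}.
The partition is now stable with 6 blocks: {3} | {2,5} | {0} | {1} | {4} | {6}.
State 2 belongs to the block {2,5}, which has 2 states.

2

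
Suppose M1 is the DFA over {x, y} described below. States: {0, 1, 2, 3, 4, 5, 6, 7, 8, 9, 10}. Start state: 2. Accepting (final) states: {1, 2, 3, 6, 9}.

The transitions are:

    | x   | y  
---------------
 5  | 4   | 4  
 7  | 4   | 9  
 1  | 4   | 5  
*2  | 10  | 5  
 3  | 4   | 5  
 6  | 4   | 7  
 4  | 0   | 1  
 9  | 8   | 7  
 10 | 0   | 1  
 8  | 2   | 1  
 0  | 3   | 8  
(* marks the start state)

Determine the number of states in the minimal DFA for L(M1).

5

First remove the unreachable states {6,7,9}; 8 states remain.
Initial partition by acceptance: {1,2,3} | {0,4,5,8,10}.
On input x, block {0,4,5,8,10} splits into {4,5,10} and {0,8}.
Refine {4,5,10} on symbol x: members go to different blocks, giving {4,10} and {5}.
Refine {0,8} on symbol y: members go to different blocks, giving {0} and {8}.
The partition is now stable with 5 blocks: {1,2,3} | {4,10} | {0} | {5} | {8}.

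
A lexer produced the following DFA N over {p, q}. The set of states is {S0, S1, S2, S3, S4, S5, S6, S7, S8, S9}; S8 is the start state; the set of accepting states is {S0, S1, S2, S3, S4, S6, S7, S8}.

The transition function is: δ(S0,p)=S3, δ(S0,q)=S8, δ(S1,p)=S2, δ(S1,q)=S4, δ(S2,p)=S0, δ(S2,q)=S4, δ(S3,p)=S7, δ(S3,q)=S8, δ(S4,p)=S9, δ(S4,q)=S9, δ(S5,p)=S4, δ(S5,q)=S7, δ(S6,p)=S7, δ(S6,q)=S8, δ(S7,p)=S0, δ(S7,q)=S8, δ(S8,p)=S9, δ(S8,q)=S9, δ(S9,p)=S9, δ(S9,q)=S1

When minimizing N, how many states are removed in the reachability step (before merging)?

BFS from S8 reaches {S0, S1, S2, S3, S4, S7, S8, S9}; the 2 state(s) S5, S6 are never visited.

2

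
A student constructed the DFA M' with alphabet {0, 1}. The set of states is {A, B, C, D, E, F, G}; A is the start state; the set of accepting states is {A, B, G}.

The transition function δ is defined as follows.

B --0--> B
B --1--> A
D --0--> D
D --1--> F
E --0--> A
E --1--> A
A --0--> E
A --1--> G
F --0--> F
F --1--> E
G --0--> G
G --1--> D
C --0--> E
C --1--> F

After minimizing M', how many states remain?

States {B,C} cannot be reached from the start state, so discard them.
Start with accepting vs non-accepting: {A,G} | {D,E,F}.
On input 0, block {A,G} splits into {A} and {G}.
Split {D,E,F} by δ(·,0) → {D,F} and {E}.
Split {D,F} by δ(·,1) → {D} and {F}.
No further refinement is possible. Final partition (5 blocks): {A} | {D} | {G} | {E} | {F}.

5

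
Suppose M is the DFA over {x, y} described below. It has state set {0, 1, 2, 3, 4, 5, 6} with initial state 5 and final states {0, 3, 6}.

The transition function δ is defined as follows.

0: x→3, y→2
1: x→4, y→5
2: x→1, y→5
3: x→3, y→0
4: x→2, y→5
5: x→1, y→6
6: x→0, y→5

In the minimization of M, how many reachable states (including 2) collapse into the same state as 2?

3

All states are reachable from the start state.
Start with accepting vs non-accepting: {0,3,6} | {1,2,4,5}.
Split {0,3,6} by δ(·,y) → {0,6} and {3}.
Refine {0,6} on symbol x: members go to different blocks, giving {0} and {6}.
Refine {1,2,4,5} on symbol y: members go to different blocks, giving {1,2,4} and {5}.
No further refinement is possible. Final partition (5 blocks): {0} | {1,2,4} | {3} | {6} | {5}.
The equivalence class containing 2 is {1,2,4}, of size 3.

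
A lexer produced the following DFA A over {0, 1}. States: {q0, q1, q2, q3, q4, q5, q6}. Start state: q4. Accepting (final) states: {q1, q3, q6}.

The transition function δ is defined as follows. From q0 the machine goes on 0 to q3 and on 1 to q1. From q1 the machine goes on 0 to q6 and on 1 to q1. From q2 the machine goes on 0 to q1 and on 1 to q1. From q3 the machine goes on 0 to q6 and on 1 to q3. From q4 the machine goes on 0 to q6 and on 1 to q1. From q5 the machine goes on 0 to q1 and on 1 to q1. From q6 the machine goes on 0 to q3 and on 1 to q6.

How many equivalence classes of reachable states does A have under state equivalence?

2

First remove the unreachable states {q0,q2,q5}; 4 states remain.
Initial partition by acceptance: {q1,q3,q6} | {q4}.
Stable partition: {q1,q3,q6} | {q4} — 2 equivalence classes.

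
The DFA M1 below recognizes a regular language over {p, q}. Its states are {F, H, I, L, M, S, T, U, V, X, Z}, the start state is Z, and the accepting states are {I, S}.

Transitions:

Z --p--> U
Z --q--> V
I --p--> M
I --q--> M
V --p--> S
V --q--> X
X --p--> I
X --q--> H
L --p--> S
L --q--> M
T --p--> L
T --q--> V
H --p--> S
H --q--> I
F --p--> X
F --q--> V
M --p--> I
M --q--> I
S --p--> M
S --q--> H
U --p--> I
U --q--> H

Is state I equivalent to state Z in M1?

First remove the unreachable states {F,L,T}; 8 states remain.
Start with accepting vs non-accepting: {I,S} | {H,M,U,V,X,Z}.
Refine {H,M,U,V,X,Z} on symbol p: members go to different blocks, giving {H,M,U,V,X} and {Z}.
Refine {H,M,U,V,X} on symbol q: members go to different blocks, giving {U,V,X} and {H,M}.
On input q, block {U,V,X} splits into {U,X} and {V}.
The partition is now stable with 5 blocks: {I,S} | {U,X} | {Z} | {H,M} | {V}.
I and Z end up in different blocks, so they are distinguishable. For instance, the string 'ε' is accepted from only I.

No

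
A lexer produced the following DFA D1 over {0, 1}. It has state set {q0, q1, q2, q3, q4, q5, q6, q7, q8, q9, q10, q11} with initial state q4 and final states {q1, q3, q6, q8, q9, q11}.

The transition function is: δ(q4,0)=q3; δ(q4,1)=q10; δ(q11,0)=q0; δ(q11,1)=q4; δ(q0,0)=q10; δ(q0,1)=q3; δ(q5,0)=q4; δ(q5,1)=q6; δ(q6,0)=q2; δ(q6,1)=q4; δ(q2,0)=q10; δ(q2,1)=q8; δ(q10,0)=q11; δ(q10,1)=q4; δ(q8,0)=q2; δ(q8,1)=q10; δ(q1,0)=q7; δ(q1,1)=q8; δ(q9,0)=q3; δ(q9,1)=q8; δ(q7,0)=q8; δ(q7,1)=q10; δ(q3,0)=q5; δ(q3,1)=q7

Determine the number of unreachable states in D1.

No path from q4 leads to q1, q9; the other 10 states are all reachable.

2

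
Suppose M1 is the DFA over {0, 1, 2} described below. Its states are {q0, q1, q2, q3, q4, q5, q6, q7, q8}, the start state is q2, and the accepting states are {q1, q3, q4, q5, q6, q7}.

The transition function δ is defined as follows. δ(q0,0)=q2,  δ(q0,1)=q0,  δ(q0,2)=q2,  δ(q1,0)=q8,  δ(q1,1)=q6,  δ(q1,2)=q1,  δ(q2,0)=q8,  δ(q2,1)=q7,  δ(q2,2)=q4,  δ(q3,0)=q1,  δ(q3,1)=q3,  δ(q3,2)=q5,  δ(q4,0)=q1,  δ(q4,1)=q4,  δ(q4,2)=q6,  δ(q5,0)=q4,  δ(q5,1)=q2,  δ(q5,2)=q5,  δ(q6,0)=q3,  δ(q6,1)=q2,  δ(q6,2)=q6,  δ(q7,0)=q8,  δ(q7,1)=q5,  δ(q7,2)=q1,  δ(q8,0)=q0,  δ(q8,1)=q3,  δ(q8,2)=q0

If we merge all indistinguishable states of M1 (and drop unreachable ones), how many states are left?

Every state is reachable, so we keep all 9.
Start with accepting vs non-accepting: {q1,q3,q4,q5,q6,q7} | {q0,q2,q8}.
On input 0, block {q1,q3,q4,q5,q6,q7} splits into {q3,q4,q5,q6} and {q1,q7}.
Refine {q3,q4,q5,q6} on symbol 0: members go to different blocks, giving {q3,q4} and {q5,q6}.
On input 1, block {q0,q2,q8} splits into {q0} and {q2} and {q8}.
The partition is now stable with 6 blocks: {q3,q4} | {q0} | {q1,q7} | {q5,q6} | {q2} | {q8}.

6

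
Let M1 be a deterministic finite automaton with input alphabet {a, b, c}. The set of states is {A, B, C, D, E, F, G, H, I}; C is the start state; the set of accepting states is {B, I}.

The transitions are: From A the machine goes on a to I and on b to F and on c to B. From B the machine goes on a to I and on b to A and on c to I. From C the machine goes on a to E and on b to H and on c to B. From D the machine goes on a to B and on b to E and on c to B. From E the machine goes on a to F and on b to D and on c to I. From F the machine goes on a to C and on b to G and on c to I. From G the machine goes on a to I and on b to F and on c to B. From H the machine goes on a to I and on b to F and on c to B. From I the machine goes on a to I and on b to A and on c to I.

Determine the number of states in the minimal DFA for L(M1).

All states are reachable from the start state.
Start with accepting vs non-accepting: {B,I} | {A,C,D,E,F,G,H}.
Refine {A,C,D,E,F,G,H} on symbol a: members go to different blocks, giving {A,D,G,H} and {C,E,F}.
Stable partition: {B,I} | {A,D,G,H} | {C,E,F} — 3 equivalence classes.

3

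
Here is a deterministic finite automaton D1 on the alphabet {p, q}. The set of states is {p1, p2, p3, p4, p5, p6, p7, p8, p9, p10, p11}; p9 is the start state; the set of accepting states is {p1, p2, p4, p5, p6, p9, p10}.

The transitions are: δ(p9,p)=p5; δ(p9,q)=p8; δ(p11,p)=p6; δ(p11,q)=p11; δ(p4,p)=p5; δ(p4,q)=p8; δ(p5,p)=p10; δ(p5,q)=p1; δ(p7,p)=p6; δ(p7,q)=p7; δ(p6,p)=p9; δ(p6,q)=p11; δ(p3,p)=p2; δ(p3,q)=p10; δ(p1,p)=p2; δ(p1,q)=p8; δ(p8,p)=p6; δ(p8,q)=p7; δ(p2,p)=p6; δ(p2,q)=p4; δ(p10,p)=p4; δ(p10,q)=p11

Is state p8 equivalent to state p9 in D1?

First remove the unreachable states {p3}; 10 states remain.
Start with accepting vs non-accepting: {p1,p2,p4,p5,p6,p9,p10} | {p7,p8,p11}.
On input q, block {p1,p2,p4,p5,p6,p9,p10} splits into {p1,p4,p6,p9,p10} and {p2,p5}.
On input p, block {p1,p4,p6,p9,p10} splits into {p1,p4,p9} and {p6,p10}.
No further refinement is possible. Final partition (4 blocks): {p1,p4,p9} | {p7,p8,p11} | {p2,p5} | {p6,p10}.
p8 and p9 end up in different blocks, so they are distinguishable. For instance, the string 'ε' is accepted from only p9.

No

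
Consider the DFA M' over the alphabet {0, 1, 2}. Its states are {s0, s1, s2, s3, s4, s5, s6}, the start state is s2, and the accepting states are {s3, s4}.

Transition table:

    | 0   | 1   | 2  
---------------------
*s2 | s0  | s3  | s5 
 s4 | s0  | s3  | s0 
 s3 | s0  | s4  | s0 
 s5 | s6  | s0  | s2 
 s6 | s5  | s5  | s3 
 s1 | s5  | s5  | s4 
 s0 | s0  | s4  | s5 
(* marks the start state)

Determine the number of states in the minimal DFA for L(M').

4

First remove the unreachable states {s1}; 6 states remain.
Initial partition by acceptance: {s3,s4} | {s0,s2,s5,s6}.
Split {s0,s2,s5,s6} by δ(·,1) → {s0,s2} and {s5,s6}.
On input 1, block {s5,s6} splits into {s5} and {s6}.
No further refinement is possible. Final partition (4 blocks): {s3,s4} | {s0,s2} | {s5} | {s6}.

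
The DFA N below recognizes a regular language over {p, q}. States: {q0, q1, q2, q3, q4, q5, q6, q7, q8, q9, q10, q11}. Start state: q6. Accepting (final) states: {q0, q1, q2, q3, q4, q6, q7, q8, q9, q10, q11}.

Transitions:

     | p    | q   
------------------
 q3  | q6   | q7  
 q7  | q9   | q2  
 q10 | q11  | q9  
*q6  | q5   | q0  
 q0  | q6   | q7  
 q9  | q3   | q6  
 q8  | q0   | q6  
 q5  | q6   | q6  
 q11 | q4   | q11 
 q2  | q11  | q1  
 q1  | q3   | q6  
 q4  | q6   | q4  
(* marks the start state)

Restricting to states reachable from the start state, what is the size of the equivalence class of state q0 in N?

2

States {q8,q10} cannot be reached from the start state, so discard them.
Start with accepting vs non-accepting: {q0,q1,q2,q3,q4,q6,q7,q9,q11} | {q5}.
Refine {q0,q1,q2,q3,q4,q6,q7,q9,q11} on symbol p: members go to different blocks, giving {q0,q1,q2,q3,q4,q7,q9,q11} and {q6}.
Split {q0,q1,q2,q3,q4,q7,q9,q11} by δ(·,p) → {q1,q2,q7,q9,q11} and {q0,q3,q4}.
On input p, block {q1,q2,q7,q9,q11} splits into {q1,q9,q11} and {q2,q7}.
Split {q1,q9,q11} by δ(·,q) → {q1,q9} and {q11}.
Split {q0,q3,q4} by δ(·,q) → {q0,q3} and {q4}.
Split {q2,q7} by δ(·,p) → {q2} and {q7}.
Stable partition: {q1,q9} | {q5} | {q6} | {q0,q3} | {q2} | {q11} | {q4} | {q7} — 8 equivalence classes.
State q0 belongs to the block {q0,q3}, which has 2 states.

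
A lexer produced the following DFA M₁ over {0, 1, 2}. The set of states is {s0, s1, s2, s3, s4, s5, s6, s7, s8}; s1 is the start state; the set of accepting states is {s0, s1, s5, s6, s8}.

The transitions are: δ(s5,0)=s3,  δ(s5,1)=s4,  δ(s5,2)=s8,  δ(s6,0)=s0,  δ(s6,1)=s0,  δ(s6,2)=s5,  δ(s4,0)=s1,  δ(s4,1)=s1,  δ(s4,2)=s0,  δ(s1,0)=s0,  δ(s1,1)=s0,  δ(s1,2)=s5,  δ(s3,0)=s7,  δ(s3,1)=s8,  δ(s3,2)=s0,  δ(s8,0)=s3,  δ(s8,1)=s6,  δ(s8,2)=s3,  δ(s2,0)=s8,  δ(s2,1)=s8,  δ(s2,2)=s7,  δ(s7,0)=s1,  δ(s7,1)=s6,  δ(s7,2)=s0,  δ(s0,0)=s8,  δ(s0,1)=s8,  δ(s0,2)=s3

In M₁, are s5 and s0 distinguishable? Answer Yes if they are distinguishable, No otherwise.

Yes

States {s2} cannot be reached from the start state, so discard them.
Start with accepting vs non-accepting: {s0,s1,s5,s6,s8} | {s3,s4,s7}.
On input 0, block {s0,s1,s5,s6,s8} splits into {s0,s1,s6} and {s5,s8}.
On input 0, block {s0,s1,s6} splits into {s1,s6} and {s0}.
On input 0, block {s3,s4,s7} splits into {s4,s7} and {s3}.
Refine {s5,s8} on symbol 1: members go to different blocks, giving {s5} and {s8}.
Stable partition: {s1,s6} | {s4,s7} | {s5} | {s0} | {s3} | {s8} — 6 equivalence classes.
s5 and s0 end up in different blocks, so they are distinguishable. For instance, the string '0' is accepted from only s0.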